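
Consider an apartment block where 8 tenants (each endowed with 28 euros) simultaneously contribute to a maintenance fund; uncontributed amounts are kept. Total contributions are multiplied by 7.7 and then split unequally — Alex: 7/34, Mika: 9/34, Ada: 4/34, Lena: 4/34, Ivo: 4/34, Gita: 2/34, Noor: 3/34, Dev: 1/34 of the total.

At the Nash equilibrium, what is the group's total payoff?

A player with share s gets back 7.7·s per unit contributed, so full contribution is dominant for anyone with s > 1/7.7 = 0.1299 and zero contribution is dominant for anyone below.
Alex and Mika clear that bar, contributing 28 each; the remaining 6 contribute 0. Total contributed: 56.
The maintenance fund pays out 7.7 × 56 = 431.20 in total (split across the unequal shares, but the aggregate is all that matters for the group sum).
The 6 free-riders keep 28 each, adding 168. Group total = 168 + 431.20 = 599.20.

599.20 euros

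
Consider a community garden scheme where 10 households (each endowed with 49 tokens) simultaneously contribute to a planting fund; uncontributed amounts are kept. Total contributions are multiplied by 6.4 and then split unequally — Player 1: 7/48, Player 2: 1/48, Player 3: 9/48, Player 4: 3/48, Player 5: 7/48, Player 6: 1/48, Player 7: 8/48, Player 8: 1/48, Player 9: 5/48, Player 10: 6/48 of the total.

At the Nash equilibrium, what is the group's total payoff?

1019.20 tokens

A player with share s gets back 6.4·s per unit contributed, so full contribution is dominant for anyone with s > 1/6.4 = 0.1563 and zero contribution is dominant for anyone below.
The shares above 0.1563 belong to Player 3 and Player 7, contributing 49 each; the remaining 8 contribute 0. Total contributed: 98.
The planting fund pays out 6.4 × 98 = 627.20 in total (split across the unequal shares, but the aggregate is all that matters for the group sum).
The 8 free-riders keep 49 each, adding 392. Group total = 392 + 627.20 = 1019.20.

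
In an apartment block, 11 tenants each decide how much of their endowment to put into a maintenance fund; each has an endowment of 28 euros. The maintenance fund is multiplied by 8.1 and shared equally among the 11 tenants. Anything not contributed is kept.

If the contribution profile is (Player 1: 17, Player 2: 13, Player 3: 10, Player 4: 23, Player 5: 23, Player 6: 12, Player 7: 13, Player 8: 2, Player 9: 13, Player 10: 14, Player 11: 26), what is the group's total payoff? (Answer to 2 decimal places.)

1486.60 euros

Total contributed: 17 + 13 + 10 + 23 + 23 + 12 + 13 + 2 + 13 + 14 + 26 = 166; total kept: 11 × 28 − 166 = 142.
The maintenance fund pays out 8.1 × 166 = 1344.60 in aggregate.
Group total = 142 + 1344.60 = 1486.60.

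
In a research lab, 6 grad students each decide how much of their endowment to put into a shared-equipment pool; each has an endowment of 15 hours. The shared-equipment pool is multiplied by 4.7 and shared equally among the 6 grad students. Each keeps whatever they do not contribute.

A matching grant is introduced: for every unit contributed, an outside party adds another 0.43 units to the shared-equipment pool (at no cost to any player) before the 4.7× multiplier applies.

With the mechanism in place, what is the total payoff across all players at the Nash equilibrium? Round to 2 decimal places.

Under the mechanism each unit contributed yields 4.7 × 1.43 / 6 = 1.1202 back to its contributor per unit of net cost, which exceeds 1, making full contribution the dominant choice for everyone.
So the Nash equilibrium is full contribution by all 6; the group earns 4.7 × 1.43 × 90 = 604.89.

604.89 hours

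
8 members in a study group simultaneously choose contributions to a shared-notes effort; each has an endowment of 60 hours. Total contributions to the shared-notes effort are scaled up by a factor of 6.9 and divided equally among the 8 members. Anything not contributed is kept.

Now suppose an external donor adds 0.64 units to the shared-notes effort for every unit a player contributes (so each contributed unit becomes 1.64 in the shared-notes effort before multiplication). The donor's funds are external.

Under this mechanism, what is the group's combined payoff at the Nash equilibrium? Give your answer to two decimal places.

Under the mechanism each unit contributed yields 6.9 × 1.64 / 8 = 1.4145 back to its contributor per unit of net cost, which exceeds 1, making full contribution the dominant choice for everyone.
At the Nash equilibrium everyone contributes 60. Group total payoff = 6.9 × 1.64 × 480 = 5431.68.

5431.68 hours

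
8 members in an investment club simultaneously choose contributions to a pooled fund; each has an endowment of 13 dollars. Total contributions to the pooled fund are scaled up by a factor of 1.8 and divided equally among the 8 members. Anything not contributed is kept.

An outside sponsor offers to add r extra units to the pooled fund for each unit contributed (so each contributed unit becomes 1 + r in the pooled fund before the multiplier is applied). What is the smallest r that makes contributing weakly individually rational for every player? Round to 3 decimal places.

With matching at rate r, one contributed unit becomes (1 + r) in the pooled fund and returns 1.8 × (1 + r) / 8 to the contributor.
Setting this equal to 1: 1 + r = 8/1.8 = 4.4444.
So the minimum matching rate is r = 4.4444 − 1 = 3.444.

3.444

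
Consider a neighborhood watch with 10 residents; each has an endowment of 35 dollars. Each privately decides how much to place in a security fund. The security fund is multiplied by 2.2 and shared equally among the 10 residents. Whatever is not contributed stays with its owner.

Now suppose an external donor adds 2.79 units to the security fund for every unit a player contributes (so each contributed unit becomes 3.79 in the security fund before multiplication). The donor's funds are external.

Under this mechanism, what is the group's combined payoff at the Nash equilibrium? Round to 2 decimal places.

350.00 dollars

With the mechanism, a contributed unit returns 2.2 × 3.79 / 10 = 0.8338 per unit of net cost — still below 1 — so contributing 0 remains dominant for every player.
At the Nash equilibrium no one contributes; group total payoff = 10 × 35 = 350.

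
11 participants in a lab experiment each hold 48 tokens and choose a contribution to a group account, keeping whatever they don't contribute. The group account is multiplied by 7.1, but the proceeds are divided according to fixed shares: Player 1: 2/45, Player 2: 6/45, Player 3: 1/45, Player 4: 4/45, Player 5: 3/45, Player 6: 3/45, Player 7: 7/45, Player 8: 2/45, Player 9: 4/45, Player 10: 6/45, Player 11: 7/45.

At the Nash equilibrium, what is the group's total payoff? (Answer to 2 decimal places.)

For player j, contributing a unit is worthwhile iff 7.1 × (j's share) ≥ 1, i.e. iff j's share is at least 0.1408.
The shares above 0.1408 belong to Player 7 and Player 11, contributing 48 each; the remaining 9 contribute 0. Total contributed: 96.
The group account pays out 7.1 × 96 = 681.60 in total (split across the unequal shares, but the aggregate is all that matters for the group sum).
The 9 free-riders keep 48 each, adding 432. Group total = 432 + 681.60 = 1113.60.

1113.60 tokens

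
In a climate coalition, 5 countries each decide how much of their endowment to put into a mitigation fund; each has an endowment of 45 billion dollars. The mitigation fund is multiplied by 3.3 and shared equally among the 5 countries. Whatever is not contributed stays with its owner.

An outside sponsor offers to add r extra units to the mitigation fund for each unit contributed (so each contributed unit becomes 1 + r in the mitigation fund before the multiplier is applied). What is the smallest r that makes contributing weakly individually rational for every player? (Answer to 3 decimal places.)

With matching at rate r, one contributed unit becomes (1 + r) in the mitigation fund and returns 3.3 × (1 + r) / 5 to the contributor.
Setting this equal to 1: 1 + r = 5/3.3 = 1.5152.
So the minimum matching rate is r = 1.5152 − 1 = 0.515.

0.515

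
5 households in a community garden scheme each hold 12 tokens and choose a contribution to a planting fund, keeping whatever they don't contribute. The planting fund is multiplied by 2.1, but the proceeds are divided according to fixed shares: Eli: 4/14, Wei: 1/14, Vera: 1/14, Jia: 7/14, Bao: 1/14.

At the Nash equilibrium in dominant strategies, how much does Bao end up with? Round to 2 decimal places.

For player j, contributing a unit is worthwhile iff 2.1 × (j's share) ≥ 1, i.e. iff j's share is at least 0.4762.
Jia alone (share 7/14) is above the threshold, contributing 12; the remaining 4 contribute 0. Total contributed: 12.
Bao keeps 12 and receives 2.1 × 12 × 1/14 = 1.80 from the planting fund, for a payoff of 13.80.

13.80 tokens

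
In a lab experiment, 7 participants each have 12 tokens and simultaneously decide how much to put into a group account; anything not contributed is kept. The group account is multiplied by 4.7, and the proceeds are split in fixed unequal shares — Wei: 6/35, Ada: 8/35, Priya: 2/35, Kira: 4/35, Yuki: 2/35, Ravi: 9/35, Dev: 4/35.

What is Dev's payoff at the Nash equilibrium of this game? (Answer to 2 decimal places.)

24.89 tokens

For player j, contributing a unit is worthwhile iff 4.7 × (j's share) ≥ 1, i.e. iff j's share is at least 0.2128.
Ada and Ravi are above the threshold, contributing 12 each; the remaining 5 contribute 0. Total contributed: 24.
Dev keeps 12 and receives 4.7 × 24 × 4/35 = 12.89 from the group account, for a payoff of 24.89.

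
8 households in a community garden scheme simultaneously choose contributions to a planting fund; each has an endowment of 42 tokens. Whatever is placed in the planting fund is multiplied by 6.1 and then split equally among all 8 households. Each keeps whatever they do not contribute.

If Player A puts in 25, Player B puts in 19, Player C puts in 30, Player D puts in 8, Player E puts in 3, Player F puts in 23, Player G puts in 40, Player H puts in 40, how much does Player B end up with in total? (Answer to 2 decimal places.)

Total contributed: 25 + 19 + 30 + 8 + 3 + 23 + 40 + 40 = 188.
Each receives 6.1 × 188 / 8 = 143.35 from the planting fund.
Player B keeps 42 − 19 = 23, so Player B's payoff is 23 + 143.35 = 166.35.

166.35 tokens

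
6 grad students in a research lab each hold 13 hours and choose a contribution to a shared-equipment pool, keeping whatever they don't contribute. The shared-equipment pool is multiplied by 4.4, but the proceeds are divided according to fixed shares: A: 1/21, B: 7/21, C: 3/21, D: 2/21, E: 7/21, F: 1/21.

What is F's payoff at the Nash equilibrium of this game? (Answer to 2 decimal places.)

18.45 hours

Player j's private return per contributed unit is 4.4 × (j's share). Contributing is weakly dominant for j when that share is at least 1/4.4 = 0.2273, and contributing 0 is dominant otherwise.
The shares above 0.2273 belong to B and E, contributing 13 each; the remaining 4 contribute 0. Total contributed: 26.
F keeps 13 and receives 4.4 × 26 × 1/21 = 5.45 from the shared-equipment pool, for a payoff of 18.45.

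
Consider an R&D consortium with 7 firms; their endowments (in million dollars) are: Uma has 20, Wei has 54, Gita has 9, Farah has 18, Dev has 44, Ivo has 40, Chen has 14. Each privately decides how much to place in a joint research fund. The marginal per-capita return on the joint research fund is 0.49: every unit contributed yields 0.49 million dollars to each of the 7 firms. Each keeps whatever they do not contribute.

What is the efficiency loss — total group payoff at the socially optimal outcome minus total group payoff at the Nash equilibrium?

483.57 million dollars

The private return per contributed unit is 0.49 < 1 for everyone, so the Nash equilibrium is zero contribution and the group total is Σ E_j = 20 + 54 + 9 + 18 + 44 + 40 + 14 = 199.
Each contributed unit returns 3.430 to the group, so the social optimum is full contribution by everyone: group total = 3.430 × 199 = 682.57.
Efficiency loss = (3.430 − 1) × 199 = 483.57.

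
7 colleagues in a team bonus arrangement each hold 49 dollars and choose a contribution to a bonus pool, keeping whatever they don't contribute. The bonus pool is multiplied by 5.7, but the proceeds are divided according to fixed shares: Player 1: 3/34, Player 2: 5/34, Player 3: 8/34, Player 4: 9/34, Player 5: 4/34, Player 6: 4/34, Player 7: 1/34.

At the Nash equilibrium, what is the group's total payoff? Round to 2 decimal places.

Each unit j contributes comes back to j as 5.7 × (j's share), so j prefers to contribute only if that share exceeds 1/5.7 = 0.1754; otherwise keeping the unit dominates.
Player 3 and Player 4 are above the threshold, contributing 49 each; the remaining 5 contribute 0. Total contributed: 98.
The bonus pool pays out 5.7 × 98 = 558.60 in total (split across the unequal shares, but the aggregate is all that matters for the group sum).
The 5 free-riders keep 49 each, adding 245. Group total = 245 + 558.60 = 803.60.

803.60 dollars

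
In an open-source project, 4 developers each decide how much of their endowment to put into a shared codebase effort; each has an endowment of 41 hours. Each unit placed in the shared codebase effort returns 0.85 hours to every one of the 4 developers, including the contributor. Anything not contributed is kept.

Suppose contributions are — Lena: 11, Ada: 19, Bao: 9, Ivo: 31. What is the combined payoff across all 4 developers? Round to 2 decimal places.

332.00 hours

Total contributed: 11 + 19 + 9 + 31 = 70; total kept: 4 × 41 − 70 = 94.
The shared codebase effort pays out 0.85 × 4 × 70 = 238.00 in aggregate.
Group total = 94 + 238.00 = 332.00.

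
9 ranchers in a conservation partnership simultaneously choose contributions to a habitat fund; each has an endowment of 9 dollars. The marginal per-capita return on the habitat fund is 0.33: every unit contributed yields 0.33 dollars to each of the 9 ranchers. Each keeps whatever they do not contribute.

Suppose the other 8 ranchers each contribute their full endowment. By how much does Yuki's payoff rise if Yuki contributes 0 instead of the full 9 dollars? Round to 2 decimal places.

6.03 dollars

Switching from a contribution of 9 to 0 lets Yuki keep an extra 9 dollars, but lowers the habitat fund by 9, which costs Yuki their own share of that drop: 0.33 × 9 = 2.97.
Net gain = 9 − 2.97 = 6.03. The private return per contributed unit (0.33) is below 1, so free-riding is indeed the best response regardless of what the others do.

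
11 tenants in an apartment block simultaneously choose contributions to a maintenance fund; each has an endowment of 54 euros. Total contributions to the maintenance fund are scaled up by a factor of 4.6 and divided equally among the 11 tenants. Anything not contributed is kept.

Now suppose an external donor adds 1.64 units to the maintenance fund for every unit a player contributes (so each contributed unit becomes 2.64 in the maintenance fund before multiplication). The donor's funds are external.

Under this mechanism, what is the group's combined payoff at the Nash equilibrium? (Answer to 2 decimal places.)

7213.54 euros

Under the mechanism each unit contributed yields 4.6 × 2.64 / 11 = 1.1040 back to its contributor per unit of net cost, which exceeds 1, making full contribution the dominant choice for everyone.
So the Nash equilibrium is full contribution by all 11; the group earns 4.6 × 2.64 × 594 = 7213.54.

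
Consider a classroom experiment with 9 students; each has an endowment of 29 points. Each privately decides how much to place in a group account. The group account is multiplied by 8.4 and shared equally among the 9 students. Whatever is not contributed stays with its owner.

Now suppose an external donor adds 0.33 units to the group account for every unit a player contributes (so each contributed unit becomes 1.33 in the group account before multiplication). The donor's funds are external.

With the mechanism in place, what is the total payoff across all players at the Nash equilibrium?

2915.89 points

The effective private return per unit is now 8.4 × 1.33 / 9 = 1.2413 > 1, so every player's dominant strategy flips to full contribution.
At the Nash equilibrium everyone contributes 29. Group total payoff = 8.4 × 1.33 × 261 = 2915.89.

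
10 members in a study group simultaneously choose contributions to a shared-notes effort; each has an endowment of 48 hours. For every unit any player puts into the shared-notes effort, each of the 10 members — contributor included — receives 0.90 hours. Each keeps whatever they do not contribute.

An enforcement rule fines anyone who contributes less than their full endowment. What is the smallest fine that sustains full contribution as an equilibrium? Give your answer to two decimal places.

4.80 hours

Given the others contribute fully, the best deviation is to contribute 0 (any partial contribution still incurs the fine and gives up units whose private return 0.90 is below 1).
Deviating from 48 to 0 saves 48 hours but forfeits the deviator's share of the drop in the shared-notes effort: 0.90 × 48 = 43.20.
So the deviation gain is 48 − 43.20 = 4.80, and the fine must be at least 4.80 hours to wipe it out.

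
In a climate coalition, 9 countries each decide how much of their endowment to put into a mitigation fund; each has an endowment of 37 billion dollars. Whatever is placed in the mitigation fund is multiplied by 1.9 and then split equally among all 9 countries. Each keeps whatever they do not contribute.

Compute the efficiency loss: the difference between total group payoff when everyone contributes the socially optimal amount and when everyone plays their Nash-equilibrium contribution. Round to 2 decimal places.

Each contributed unit returns 1.9/9 = 0.2111 to its contributor — below 1 — so contributing 0 is dominant for every player. At the Nash equilibrium everyone keeps their 37, and the group total is 9 × 37 = 333.
Each contributed unit returns 1.900 to the group as a whole (0.2111 to each of 9 players), which exceeds 1, so the social optimum is full contribution: group total = 1.900 × 333 = 632.70.
Efficiency loss = 632.70 − 333 = 299.70.

299.70 billion dollars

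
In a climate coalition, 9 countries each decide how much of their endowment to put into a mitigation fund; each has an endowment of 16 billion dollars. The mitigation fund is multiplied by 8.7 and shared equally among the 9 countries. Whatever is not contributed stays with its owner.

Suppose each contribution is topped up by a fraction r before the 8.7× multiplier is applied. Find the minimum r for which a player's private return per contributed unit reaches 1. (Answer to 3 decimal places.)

0.034

With matching at rate r, one contributed unit becomes (1 + r) in the mitigation fund and returns 8.7 × (1 + r) / 9 to the contributor.
Setting this equal to 1: 1 + r = 9/8.7 = 1.0345.
So the minimum matching rate is r = 1.0345 − 1 = 0.034.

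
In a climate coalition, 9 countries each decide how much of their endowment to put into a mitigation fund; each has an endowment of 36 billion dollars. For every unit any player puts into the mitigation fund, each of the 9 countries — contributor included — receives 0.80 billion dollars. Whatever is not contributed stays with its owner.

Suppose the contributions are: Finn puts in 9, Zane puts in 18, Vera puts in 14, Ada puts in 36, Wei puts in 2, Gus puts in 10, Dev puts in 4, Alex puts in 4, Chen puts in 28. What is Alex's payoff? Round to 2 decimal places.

Total contributed: 9 + 18 + 14 + 36 + 2 + 10 + 4 + 4 + 28 = 125.
Each receives 0.80 × 125 = 100.00 from the mitigation fund.
Alex keeps 36 − 4 = 32, so Alex's payoff is 32 + 100.00 = 132.00.

132.00 billion dollars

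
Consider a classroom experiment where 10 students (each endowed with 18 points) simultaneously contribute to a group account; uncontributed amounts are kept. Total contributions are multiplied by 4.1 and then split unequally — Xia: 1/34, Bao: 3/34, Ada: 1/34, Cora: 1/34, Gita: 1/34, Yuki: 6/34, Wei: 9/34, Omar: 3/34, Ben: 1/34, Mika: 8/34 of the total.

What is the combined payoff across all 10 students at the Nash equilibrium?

235.80 points

Each unit j contributes comes back to j as 4.1 × (j's share), so j prefers to contribute only if that share exceeds 1/4.1 = 0.2439; otherwise keeping the unit dominates.
Only Wei (9/34) clears that bar, contributing 18; the remaining 9 contribute 0. Total contributed: 18.
The group account pays out 4.1 × 18 = 73.80 in total (split across the unequal shares, but the aggregate is all that matters for the group sum).
The 9 free-riders keep 18 each, adding 162. Group total = 162 + 73.80 = 235.80.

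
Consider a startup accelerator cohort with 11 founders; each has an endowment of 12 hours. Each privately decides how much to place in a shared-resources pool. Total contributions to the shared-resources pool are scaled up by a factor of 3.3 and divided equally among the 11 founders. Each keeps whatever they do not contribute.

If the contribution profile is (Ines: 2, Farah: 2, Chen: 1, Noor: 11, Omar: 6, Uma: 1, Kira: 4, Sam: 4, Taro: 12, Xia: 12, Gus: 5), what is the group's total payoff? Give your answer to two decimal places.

270.00 hours

Total contributed: 2 + 2 + 1 + 11 + 6 + 1 + 4 + 4 + 12 + 12 + 5 = 60; total kept: 11 × 12 − 60 = 72.
The shared-resources pool pays out 3.3 × 60 = 198.00 in aggregate.
Group total = 72 + 198.00 = 270.00.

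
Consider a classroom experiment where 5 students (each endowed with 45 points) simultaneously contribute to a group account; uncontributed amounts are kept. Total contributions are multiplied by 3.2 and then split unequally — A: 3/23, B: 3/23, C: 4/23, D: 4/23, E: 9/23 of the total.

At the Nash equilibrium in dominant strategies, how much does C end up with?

70.04 points

Player j's private return per contributed unit is 3.2 × (j's share). Contributing is weakly dominant for j when that share is at least 1/3.2 = 0.3125, and contributing 0 is dominant otherwise.
The only share above 0.3125 is E's 9/23, contributing 45; the remaining 4 contribute 0. Total contributed: 45.
C keeps 45 and receives 3.2 × 45 × 4/23 = 25.04 from the group account, for a payoff of 70.04.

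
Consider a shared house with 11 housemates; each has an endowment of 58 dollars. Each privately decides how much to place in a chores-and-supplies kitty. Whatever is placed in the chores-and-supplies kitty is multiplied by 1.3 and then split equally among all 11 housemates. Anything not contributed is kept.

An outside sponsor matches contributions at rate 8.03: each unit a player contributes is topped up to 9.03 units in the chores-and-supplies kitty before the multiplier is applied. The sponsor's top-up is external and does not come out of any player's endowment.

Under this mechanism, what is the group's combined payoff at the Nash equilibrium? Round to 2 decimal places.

7489.48 dollars

Under the mechanism each unit contributed yields 1.3 × 9.03 / 11 = 1.0672 back to its contributor per unit of net cost, which exceeds 1, making full contribution the dominant choice for everyone.
At the Nash equilibrium everyone contributes 58. Group total payoff = 1.3 × 9.03 × 638 = 7489.48.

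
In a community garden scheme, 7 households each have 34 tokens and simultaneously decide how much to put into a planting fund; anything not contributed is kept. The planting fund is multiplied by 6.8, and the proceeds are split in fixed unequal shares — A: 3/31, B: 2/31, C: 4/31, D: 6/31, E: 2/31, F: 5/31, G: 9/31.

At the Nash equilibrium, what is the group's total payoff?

829.60 tokens

For player j, contributing a unit is worthwhile iff 6.8 × (j's share) ≥ 1, i.e. iff j's share is at least 0.1471.
The shares above 0.1471 belong to D, F and G, contributing 34 each; the remaining 4 contribute 0. Total contributed: 102.
The planting fund pays out 6.8 × 102 = 693.60 in total (split across the unequal shares, but the aggregate is all that matters for the group sum).
The 4 free-riders keep 34 each, adding 136. Group total = 136 + 693.60 = 829.60.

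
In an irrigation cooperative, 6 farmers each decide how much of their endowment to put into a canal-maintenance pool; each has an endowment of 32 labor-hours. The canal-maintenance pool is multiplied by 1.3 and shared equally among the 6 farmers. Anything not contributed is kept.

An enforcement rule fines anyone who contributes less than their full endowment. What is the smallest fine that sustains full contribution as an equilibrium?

25.07 labor-hours

Given the others contribute fully, the best deviation is to contribute 0 (any partial contribution still incurs the fine and gives up units whose private return 0.2167 is below 1).
Deviating from 32 to 0 saves 32 labor-hours but forfeits the deviator's share of the drop in the canal-maintenance pool: 1.3/6 × 32 = 6.93.
So the deviation gain is 32 − 6.93 = 25.07, and the fine must be at least 25.07 labor-hours to wipe it out.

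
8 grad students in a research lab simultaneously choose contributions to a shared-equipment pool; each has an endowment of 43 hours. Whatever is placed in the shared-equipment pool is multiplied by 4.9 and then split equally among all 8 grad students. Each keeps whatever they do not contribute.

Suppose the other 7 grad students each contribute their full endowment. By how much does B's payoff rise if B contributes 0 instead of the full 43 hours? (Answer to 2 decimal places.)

Switching from a contribution of 43 to 0 lets B keep an extra 43 hours, but lowers the shared-equipment pool by 43, which costs B their own share of that drop: 4.9/8 × 43 = 26.34.
Net gain = 43 − 26.34 = 16.66. The private return per contributed unit (0.6125) is below 1, so free-riding is indeed the best response regardless of what the others do.

16.66 hours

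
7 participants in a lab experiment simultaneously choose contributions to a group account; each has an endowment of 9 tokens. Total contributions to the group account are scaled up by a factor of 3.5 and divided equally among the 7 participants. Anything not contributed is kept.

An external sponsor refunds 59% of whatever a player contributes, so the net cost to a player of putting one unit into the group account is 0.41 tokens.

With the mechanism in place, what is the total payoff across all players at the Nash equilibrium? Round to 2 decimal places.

With the mechanism, a contributed unit returns (3.5/7) / 0.41 = 1.2195 per unit of net cost to the contributor — now above 1 — so contributing fully is weakly dominant for every player.
So the Nash equilibrium is full contribution by all 7; the group earns 7 × (9 × 0.59 + 3.5 × 9) = 257.67.

257.67 tokens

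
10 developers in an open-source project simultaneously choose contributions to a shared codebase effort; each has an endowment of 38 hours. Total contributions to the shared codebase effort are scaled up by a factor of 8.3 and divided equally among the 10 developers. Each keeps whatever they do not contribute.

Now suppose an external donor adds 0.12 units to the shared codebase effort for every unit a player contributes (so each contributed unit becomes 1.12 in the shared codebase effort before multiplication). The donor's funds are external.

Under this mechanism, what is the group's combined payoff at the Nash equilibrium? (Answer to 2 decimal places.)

With the mechanism, a contributed unit returns 8.3 × 1.12 / 10 = 0.9296 per unit of net cost — still below 1 — so contributing 0 remains dominant for every player.
Everyone keeps their endowment and the group total is 10 × 38 = 380.

380.00 hours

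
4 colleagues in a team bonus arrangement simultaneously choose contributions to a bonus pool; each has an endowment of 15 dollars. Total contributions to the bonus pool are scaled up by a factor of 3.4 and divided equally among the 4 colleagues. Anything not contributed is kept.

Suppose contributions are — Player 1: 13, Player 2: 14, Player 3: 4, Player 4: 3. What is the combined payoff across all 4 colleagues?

Total contributed: 13 + 14 + 4 + 3 = 34; total kept: 4 × 15 − 34 = 26.
The bonus pool pays out 3.4 × 34 = 115.60 in aggregate.
Group total = 26 + 115.60 = 141.60.

141.60 dollars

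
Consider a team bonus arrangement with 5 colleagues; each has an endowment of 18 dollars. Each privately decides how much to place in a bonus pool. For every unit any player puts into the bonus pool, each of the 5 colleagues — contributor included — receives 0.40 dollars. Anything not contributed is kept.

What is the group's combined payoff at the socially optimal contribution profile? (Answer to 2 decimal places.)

Each contributed unit returns 2.000 to the group as a whole (0.40 to each of 5 players), which exceeds 1, so the social optimum is full contribution: group total = 2.000 × 90 = 180.00.

180.00 dollars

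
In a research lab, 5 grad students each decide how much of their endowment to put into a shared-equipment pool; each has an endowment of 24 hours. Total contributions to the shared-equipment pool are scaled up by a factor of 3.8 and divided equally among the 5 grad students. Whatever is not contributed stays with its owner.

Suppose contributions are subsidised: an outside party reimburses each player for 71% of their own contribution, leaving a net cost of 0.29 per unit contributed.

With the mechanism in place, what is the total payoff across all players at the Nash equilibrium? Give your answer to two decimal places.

541.20 hours

The effective private return per unit is now (3.8/5) / 0.29 = 2.6207 > 1, so every player's dominant strategy flips to full contribution.
At the Nash equilibrium everyone contributes 24. Group total payoff = 5 × (24 × 0.71 + 3.8 × 24) = 541.20.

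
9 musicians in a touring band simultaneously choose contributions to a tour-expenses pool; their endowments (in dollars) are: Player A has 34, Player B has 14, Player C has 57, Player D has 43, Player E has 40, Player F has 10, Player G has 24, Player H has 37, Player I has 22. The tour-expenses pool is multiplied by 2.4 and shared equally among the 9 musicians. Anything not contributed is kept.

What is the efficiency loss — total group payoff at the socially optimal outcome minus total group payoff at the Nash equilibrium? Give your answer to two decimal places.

393.40 dollars

The private return per contributed unit is 2.4/9 = 0.2667 < 1 for every player regardless of endowment, so the Nash equilibrium is zero contribution and the group total is Σ E_j = 34 + 14 + 57 + 43 + 40 + 10 + 24 + 37 + 22 = 281.
Each contributed unit returns 2.400 to the group, so the social optimum is full contribution by everyone: group total = 2.400 × 281 = 674.40.
Efficiency loss = (2.400 − 1) × 281 = 393.40.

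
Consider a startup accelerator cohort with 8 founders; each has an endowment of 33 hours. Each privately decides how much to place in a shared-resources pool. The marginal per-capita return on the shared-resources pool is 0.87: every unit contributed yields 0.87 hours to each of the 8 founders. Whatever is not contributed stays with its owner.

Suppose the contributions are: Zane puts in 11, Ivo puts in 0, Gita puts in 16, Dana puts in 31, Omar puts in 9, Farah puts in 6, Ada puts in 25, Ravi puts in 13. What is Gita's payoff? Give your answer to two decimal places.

113.57 hours

Total contributed: 11 + 0 + 16 + 31 + 9 + 6 + 25 + 13 = 111.
Each receives 0.87 × 111 = 96.57 from the shared-resources pool.
Gita keeps 33 − 16 = 17, so Gita's payoff is 17 + 96.57 = 113.57.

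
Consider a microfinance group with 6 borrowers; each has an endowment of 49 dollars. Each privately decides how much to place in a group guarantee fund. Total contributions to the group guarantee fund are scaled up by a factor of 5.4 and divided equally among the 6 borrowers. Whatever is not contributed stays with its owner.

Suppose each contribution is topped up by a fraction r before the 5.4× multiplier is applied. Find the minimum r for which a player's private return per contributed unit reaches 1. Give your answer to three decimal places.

With matching at rate r, one contributed unit becomes (1 + r) in the group guarantee fund and returns 5.4 × (1 + r) / 6 to the contributor.
Setting this equal to 1: 1 + r = 6/5.4 = 1.1111.
So the minimum matching rate is r = 1.1111 − 1 = 0.111.

0.111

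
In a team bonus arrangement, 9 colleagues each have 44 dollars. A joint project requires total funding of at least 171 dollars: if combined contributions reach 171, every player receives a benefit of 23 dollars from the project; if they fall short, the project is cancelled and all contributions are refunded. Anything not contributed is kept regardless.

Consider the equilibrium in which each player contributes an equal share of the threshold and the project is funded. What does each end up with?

48 dollars

Equal share of the threshold: 171/9 = 19.
At this profile no one gains by cutting their contribution: any cut drops the total below 171, the project is cancelled, contributions are refunded, and the deviator ends with 44, which is less than 44 − 19 + 23 = 48. Contributing more than 19 just wastes the excess. So contributing exactly 19 is a best response.
Each player's payoff: 44 − 19 + 23 = 48.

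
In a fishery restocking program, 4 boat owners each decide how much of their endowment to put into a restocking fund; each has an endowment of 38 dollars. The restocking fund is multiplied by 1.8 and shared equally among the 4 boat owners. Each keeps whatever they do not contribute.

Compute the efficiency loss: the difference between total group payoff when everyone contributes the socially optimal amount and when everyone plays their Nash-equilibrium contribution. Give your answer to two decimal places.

121.60 dollars

Each contributed unit returns 1.8/4 = 0.4500 to its contributor — below 1 — so contributing 0 is dominant for every player. At the Nash equilibrium everyone keeps their 38, and the group total is 4 × 38 = 152.
Each contributed unit returns 1.800 to the group as a whole (0.4500 to each of 4 players), which exceeds 1, so the social optimum is full contribution: group total = 1.800 × 152 = 273.60.
Efficiency loss = 273.60 − 152 = 121.60.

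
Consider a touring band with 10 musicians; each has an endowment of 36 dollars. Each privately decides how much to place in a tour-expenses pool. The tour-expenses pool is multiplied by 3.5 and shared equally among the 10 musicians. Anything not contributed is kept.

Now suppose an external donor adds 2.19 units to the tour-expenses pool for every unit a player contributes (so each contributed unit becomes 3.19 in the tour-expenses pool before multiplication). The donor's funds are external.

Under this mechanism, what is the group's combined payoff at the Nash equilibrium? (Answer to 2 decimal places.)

4019.40 dollars

Under the mechanism each unit contributed yields 3.5 × 3.19 / 10 = 1.1165 back to its contributor per unit of net cost, which exceeds 1, making full contribution the dominant choice for everyone.
At the Nash equilibrium everyone contributes 36. Group total payoff = 3.5 × 3.19 × 360 = 4019.40.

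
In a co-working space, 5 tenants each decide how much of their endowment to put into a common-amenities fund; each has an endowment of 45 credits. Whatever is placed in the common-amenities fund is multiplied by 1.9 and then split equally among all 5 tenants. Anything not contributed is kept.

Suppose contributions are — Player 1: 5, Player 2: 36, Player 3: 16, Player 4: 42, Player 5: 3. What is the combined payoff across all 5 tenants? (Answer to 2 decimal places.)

316.80 credits

Total contributed: 5 + 36 + 16 + 42 + 3 = 102; total kept: 5 × 45 − 102 = 123.
The common-amenities fund pays out 1.9 × 102 = 193.80 in aggregate.
Group total = 123 + 193.80 = 316.80.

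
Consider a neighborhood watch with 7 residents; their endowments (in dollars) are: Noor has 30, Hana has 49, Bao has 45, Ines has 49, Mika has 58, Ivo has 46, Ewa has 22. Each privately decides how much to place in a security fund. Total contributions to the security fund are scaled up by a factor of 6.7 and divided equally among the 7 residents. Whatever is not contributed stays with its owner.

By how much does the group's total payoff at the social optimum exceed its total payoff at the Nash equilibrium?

The private return per contributed unit is 6.7/7 = 0.9571 < 1 for every player regardless of endowment, so the Nash equilibrium is zero contribution and the group total is Σ E_j = 30 + 49 + 45 + 49 + 58 + 46 + 22 = 299.
Each contributed unit returns 6.700 to the group, so the social optimum is full contribution by everyone: group total = 6.700 × 299 = 2003.30.
Efficiency loss = (6.700 − 1) × 299 = 1704.30.

1704.30 dollars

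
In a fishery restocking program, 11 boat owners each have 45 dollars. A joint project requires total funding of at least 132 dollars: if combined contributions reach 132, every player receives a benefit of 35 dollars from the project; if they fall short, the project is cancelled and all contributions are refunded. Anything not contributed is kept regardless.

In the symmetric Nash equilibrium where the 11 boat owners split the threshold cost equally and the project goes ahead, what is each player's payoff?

Equal share of the threshold: 132/11 = 12.
At this profile no one gains by cutting their contribution: any cut drops the total below 132, the project is cancelled, contributions are refunded, and the deviator ends with 45, which is less than 45 − 12 + 35 = 68. Contributing more than 12 just wastes the excess. So contributing exactly 12 is a best response.
Each player's payoff: 45 − 12 + 35 = 68.

68 dollars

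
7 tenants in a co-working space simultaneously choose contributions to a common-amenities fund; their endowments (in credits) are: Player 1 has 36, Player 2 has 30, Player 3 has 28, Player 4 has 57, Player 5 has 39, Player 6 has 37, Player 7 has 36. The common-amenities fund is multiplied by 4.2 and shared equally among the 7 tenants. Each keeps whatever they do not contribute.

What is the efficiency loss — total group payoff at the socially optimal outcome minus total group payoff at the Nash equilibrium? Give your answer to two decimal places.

The private return per contributed unit is 4.2/7 = 0.6000 < 1 for every player regardless of endowment, so the Nash equilibrium is zero contribution and the group total is Σ E_j = 36 + 30 + 28 + 57 + 39 + 37 + 36 = 263.
Each contributed unit returns 4.200 to the group, so the social optimum is full contribution by everyone: group total = 4.200 × 263 = 1104.60.
Efficiency loss = (4.200 − 1) × 263 = 841.60.

841.60 credits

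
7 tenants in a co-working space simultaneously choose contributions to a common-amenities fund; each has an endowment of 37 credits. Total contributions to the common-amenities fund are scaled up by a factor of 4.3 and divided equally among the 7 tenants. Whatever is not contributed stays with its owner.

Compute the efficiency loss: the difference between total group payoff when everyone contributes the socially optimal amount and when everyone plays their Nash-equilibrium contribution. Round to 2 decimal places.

854.70 credits

Each contributed unit returns 4.3/7 = 0.6143 to its contributor — below 1 — so contributing 0 is dominant for every player. At the Nash equilibrium everyone keeps their 37, and the group total is 7 × 37 = 259.
Each contributed unit returns 4.300 to the group as a whole (0.6143 to each of 7 players), which exceeds 1, so the social optimum is full contribution: group total = 4.300 × 259 = 1113.70.
Efficiency loss = 1113.70 − 259 = 854.70.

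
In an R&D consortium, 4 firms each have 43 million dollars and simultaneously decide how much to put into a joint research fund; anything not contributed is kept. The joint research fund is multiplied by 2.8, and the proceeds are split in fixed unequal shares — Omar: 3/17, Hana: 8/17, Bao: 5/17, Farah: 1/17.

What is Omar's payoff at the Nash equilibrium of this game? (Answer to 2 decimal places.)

64.25 million dollars

For player j, contributing a unit is worthwhile iff 2.8 × (j's share) ≥ 1, i.e. iff j's share is at least 0.3571.
The only share above 0.3571 is Hana's 8/17, contributing 43; the remaining 3 contribute 0. Total contributed: 43.
Omar keeps 43 and receives 2.8 × 43 × 3/17 = 21.25 from the joint research fund, for a payoff of 64.25.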